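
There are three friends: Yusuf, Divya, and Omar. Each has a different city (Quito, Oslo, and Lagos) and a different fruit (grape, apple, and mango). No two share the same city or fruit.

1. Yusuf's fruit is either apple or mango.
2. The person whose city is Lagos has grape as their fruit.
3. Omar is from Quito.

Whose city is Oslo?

With clues 1–3, Divya and Omar are impossible for the one with city Oslo.
That leaves Yusuf.

Yusuf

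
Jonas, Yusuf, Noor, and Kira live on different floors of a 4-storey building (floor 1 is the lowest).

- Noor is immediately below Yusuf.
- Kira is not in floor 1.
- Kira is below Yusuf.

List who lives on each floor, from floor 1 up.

Jonas, Kira, Noor, Yusuf

From clue 1: Yusuf is in {2,3,4}.
From clues 1–2: Jonas is in {1,3,4}.
From clues 1–3: Jonas → floor 1, Kira → floor 2, Noor → floor 3, Yusuf → floor 4.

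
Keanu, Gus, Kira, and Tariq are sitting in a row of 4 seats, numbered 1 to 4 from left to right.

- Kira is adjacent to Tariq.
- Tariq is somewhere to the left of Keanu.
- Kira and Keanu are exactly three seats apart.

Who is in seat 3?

With clues 1–3, Keanu, Kira, and Tariq are ruled out for seat 3.
So seat 3 is Gus.

Gus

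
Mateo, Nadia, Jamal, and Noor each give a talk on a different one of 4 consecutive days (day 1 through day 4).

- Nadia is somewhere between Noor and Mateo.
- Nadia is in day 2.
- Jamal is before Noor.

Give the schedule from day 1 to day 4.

From clue 1: Nadia is in {2,3}.
From clues 1–2: Nadia → day 2.
From clues 1–3: Mateo → day 1, Jamal → day 3, Noor → day 4.

Mateo, Nadia, Jamal, Noor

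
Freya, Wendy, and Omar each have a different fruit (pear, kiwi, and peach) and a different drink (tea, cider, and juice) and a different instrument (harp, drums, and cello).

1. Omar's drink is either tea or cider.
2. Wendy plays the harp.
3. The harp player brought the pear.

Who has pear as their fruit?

With clues 1–3, Freya and Omar are impossible for the one with fruit pear.
That leaves Wendy.

Wendy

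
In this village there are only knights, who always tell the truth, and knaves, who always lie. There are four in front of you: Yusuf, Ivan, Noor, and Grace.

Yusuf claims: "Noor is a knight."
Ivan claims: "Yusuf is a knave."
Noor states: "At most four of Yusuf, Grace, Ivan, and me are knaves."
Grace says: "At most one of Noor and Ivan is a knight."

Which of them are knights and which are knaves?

Regardless of anyone's role, Noor's statement is true, so Noor is a knight.
With that fixed, Yusuf's statement is true, so Yusuf is a knight.
With that fixed, Ivan's statement is false, so Ivan is a knave.
With that fixed, Grace's statement is true, so Grace is a knight.

Yusuf: knight, Ivan: knave, Noor: knight, Grace: knight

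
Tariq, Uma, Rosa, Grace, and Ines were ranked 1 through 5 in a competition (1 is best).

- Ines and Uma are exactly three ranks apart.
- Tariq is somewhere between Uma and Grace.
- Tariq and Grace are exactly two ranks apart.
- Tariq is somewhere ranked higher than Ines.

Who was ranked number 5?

Grace

With clues 1–2, Tariq is ruled out for rank 5.
With clues 1–3, Ines and Rosa are ruled out for rank 5.
With clues 1–4, Uma is ruled out for rank 5.
So rank 5 is Grace.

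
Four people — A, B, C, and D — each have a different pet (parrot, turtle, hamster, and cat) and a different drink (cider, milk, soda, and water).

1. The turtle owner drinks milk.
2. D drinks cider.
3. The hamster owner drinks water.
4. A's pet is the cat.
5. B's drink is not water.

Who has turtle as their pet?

With clues 1–2, D is impossible for the one with pet turtle.
With clues 1–4, A is impossible for the one with pet turtle.
With clues 1–5, C is impossible for the one with pet turtle.
That leaves B.

B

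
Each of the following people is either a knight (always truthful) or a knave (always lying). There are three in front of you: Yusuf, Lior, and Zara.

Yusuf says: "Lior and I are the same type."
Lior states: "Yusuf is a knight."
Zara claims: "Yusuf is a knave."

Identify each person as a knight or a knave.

Yusuf: knight, Lior: knight, Zara: knave

Consider Yusuf. Suppose Yusuf is a knave.
Then no assignment of the remaining roles makes every statement match its speaker's type — contradiction.
So Yusuf is a knight.
With that fixed, Lior's statement is true, so Lior is a knight.
With that fixed, Zara's statement is false, so Zara is a knave.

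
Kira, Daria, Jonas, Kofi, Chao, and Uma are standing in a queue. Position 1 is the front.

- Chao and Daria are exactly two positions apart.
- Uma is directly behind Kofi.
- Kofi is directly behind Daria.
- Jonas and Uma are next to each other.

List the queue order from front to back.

Chao, Kira, Daria, Kofi, Uma, Jonas

From clues 1–2: Kofi is in {1,2,4,5}.
From clues 1–3: Daria is in {3,4}.
From clues 1–4: Chao → position 1, Kira → position 2, Daria → position 3, Kofi → position 4, Uma → position 5, Jonas → position 6.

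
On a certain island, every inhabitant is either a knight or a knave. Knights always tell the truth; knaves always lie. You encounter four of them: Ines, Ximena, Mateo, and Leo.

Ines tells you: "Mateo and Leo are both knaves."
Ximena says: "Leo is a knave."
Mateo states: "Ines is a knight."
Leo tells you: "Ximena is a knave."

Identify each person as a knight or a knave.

Consider Ines. Suppose Ines is a knight.
Then no assignment of the remaining roles makes every statement match its speaker's type — contradiction.
So Ines is a knave.
With that fixed, Mateo's statement is false, so Mateo is a knave.
Consider Ximena. Suppose Ximena is a knight.
Then no assignment of the remaining roles makes every statement match its speaker's type — contradiction.
So Ximena is a knave.
With that fixed, Leo's statement is true, so Leo is a knight.

Ines: knave, Ximena: knave, Mateo: knave, Leo: knight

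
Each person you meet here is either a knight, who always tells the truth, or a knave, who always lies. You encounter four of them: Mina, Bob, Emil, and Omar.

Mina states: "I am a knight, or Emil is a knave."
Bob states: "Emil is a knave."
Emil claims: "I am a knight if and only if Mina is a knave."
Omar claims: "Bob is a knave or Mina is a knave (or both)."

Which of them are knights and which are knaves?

Mina: knave, Bob: knave, Emil: knight, Omar: knight

Consider Mina. Suppose Mina is a knight.
Then whichever role Emil has, Emil's statement has the wrong truth value — contradiction.
So Mina is a knave.
With that fixed, Omar's statement is true, so Omar is a knight.
Consider Bob. Suppose Bob is a knight.
Then no assignment of the remaining roles makes every statement match its speaker's type — contradiction.
So Bob is a knave.
Consider Emil. Suppose Emil is a knave.
Then Mina's statement comes out true, contradicting Mina being a knave.
So Emil is a knight.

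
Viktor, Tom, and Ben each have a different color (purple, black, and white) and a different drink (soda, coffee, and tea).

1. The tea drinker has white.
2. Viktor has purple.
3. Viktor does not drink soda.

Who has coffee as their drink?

With clues 1–3, Ben and Tom are impossible for the one with drink coffee.
That leaves Viktor.

Viktor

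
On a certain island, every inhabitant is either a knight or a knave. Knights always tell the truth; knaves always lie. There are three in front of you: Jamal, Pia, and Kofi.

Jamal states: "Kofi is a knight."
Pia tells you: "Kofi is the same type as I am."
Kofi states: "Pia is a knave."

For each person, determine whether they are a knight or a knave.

Consider Jamal. Suppose Jamal is a knave.
Then no assignment of the remaining roles makes every statement match its speaker's type — contradiction.
So Jamal is a knight.
Consider Pia. Suppose Pia is a knight.
Then no assignment of the remaining roles makes every statement match its speaker's type — contradiction.
So Pia is a knave.
With that fixed, Kofi's statement is true, so Kofi is a knight.

Jamal: knight, Pia: knave, Kofi: knight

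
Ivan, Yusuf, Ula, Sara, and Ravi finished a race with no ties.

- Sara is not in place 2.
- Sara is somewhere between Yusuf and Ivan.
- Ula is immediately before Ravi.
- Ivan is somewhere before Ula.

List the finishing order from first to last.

Ivan, Ula, Ravi, Sara, Yusuf

From clue 1: Sara is in {1,3,4,5}.
From clues 1–2: Sara is in {3,4}.
From clues 1–3: Sara → place 4.
From clues 1–4: Ivan → place 1, Ula → place 2, Ravi → place 3, Yusuf → place 5.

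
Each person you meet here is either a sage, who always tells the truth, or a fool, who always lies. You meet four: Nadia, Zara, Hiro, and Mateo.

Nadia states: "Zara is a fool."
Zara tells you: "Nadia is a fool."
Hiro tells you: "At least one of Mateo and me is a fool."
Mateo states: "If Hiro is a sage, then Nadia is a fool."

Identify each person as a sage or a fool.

Nadia: sage, Zara: fool, Hiro: sage, Mateo: fool

Consider Nadia. Suppose Nadia is a fool.
Then no assignment of the remaining roles makes every statement match its speaker's type — contradiction.
So Nadia is a sage.
With that fixed, Zara's statement is false, so Zara is a fool.
Consider Hiro. Suppose Hiro is a fool.
Then Hiro's own statement would have to be false, but it can't be — contradiction.
So Hiro is a sage.
With that fixed, Mateo's statement is false, so Mateo is a fool.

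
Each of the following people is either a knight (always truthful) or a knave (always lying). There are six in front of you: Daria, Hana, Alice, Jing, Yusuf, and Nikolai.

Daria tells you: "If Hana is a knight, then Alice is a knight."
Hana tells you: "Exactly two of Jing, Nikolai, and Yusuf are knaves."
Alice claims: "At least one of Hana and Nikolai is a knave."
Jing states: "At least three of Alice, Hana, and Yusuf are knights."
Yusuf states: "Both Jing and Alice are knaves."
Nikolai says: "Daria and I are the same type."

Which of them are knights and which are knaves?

Daria: knight, Hana: knave, Alice: knight, Jing: knave, Yusuf: knave, Nikolai: knave

Consider Daria. Suppose Daria is a knave.
Then whichever role Nikolai has, Nikolai's statement has the wrong truth value — contradiction.
So Daria is a knight.
Consider Hana. Suppose Hana is a knight.
Then no assignment of the remaining roles makes every statement match its speaker's type — contradiction.
So Hana is a knave.
With that fixed, Alice's statement is true, so Alice is a knight.
With that fixed, Jing's statement is false, so Jing is a knave.
With that fixed, Yusuf's statement is false, so Yusuf is a knave.
Consider Nikolai. Suppose Nikolai is a knight.
Then Hana's statement comes out true, contradicting Hana being a knave.
So Nikolai is a knave.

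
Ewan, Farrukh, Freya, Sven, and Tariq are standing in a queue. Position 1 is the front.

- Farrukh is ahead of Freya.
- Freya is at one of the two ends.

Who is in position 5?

With clue 1, Farrukh is ruled out for position 5.
With clues 1–2, Ewan, Sven, and Tariq are ruled out for position 5.
So position 5 is Freya.

Freya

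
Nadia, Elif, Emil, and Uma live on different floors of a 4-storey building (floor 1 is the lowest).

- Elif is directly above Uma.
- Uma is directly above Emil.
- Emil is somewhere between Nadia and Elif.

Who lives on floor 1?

Nadia

With clue 1, Elif is ruled out for floor 1.
With clues 1–2, Uma is ruled out for floor 1.
With clues 1–3, Emil is ruled out for floor 1.
So floor 1 is Nadia.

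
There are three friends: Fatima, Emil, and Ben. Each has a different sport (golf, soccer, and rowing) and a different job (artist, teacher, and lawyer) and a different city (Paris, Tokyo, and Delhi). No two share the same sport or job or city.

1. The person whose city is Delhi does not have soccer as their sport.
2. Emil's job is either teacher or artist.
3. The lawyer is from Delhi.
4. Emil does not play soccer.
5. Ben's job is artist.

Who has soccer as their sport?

With clues 1–4, Emil is impossible for the one with sport soccer.
With clues 1–5, Fatima is impossible for the one with sport soccer.
That leaves Ben.

Ben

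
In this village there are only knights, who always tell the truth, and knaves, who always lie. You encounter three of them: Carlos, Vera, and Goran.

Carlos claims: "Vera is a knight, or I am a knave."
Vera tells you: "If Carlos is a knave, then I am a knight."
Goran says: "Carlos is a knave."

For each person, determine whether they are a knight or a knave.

Consider Carlos. Suppose Carlos is a knave.
Then Carlos's own statement would have to be false, but it can't be — contradiction.
So Carlos is a knight.
With that fixed, Vera's statement is true, so Vera is a knight.
With that fixed, Goran's statement is false, so Goran is a knave.

Carlos: knight, Vera: knight, Goran: knave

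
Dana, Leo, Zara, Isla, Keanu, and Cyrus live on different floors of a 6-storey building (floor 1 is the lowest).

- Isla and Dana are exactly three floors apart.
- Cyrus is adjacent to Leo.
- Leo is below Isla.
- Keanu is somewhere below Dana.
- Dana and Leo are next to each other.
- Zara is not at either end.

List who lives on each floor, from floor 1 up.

From clues 1–3: Dana is in {1,2,3,6}.
From clues 1–4: Dana is in {2,3,6}.
From clues 1–5: Dana is in {2,3}.
From clues 1–6: Keanu → floor 1, Zara → floor 2, Dana → floor 3, Leo → floor 4, Cyrus → floor 5, Isla → floor 6.

Keanu, Zara, Dana, Leo, Cyrus, Isla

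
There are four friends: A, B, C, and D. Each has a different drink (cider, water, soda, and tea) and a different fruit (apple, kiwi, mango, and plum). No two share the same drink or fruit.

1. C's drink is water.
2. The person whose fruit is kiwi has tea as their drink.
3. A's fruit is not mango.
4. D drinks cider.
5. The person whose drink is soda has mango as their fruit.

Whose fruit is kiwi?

A

With clues 1–2, C is impossible for the one with fruit kiwi.
With clues 1–4, D is impossible for the one with fruit kiwi.
With clues 1–5, B is impossible for the one with fruit kiwi.
That leaves A.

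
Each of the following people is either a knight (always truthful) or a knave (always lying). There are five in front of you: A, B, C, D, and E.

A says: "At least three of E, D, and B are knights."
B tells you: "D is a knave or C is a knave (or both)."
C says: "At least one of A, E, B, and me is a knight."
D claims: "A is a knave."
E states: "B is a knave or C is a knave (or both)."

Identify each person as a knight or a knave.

A: knave, B: knave, C: knight, D: knight, E: knight

Consider A. Suppose A is a knight.
Then no assignment of the remaining roles makes every statement match its speaker's type — contradiction.
So A is a knave.
With that fixed, D's statement is true, so D is a knight.
Consider B. Suppose B is a knight.
Then no assignment of the remaining roles makes every statement match its speaker's type — contradiction.
So B is a knave.
With that fixed, E's statement is true, so E is a knight.
With that fixed, C's statement is true, so C is a knight.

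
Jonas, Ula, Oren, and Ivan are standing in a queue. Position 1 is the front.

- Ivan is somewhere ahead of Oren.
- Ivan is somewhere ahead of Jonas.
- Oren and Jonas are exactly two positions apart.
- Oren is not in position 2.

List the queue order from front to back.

Ivan, Jonas, Ula, Oren

From clue 1: Oren is in {2,3,4}.
From clues 1–2: Ivan is in {1,2}.
From clues 1–3: Ivan → position 1, Ula → position 3.
From clues 1–4: Jonas → position 2, Oren → position 4.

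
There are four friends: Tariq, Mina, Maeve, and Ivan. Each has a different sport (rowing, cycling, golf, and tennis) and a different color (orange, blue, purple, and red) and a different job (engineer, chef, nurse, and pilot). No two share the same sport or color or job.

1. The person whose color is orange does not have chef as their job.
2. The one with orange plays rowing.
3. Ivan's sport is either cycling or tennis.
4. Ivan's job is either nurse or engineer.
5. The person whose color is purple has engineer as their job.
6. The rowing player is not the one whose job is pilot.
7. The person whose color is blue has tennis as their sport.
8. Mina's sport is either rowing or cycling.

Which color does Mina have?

With clues 1–6, purple is impossible for Mina's color.
With clues 1–8, blue and red are impossible for Mina's color.
That leaves orange.

orange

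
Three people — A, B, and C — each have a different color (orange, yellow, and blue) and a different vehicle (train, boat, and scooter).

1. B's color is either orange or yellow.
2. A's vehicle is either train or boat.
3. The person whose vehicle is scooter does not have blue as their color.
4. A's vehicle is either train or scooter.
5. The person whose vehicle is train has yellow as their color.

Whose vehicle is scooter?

B

With clues 1–2, A is impossible for the one with vehicle scooter.
With clues 1–5, C is impossible for the one with vehicle scooter.
That leaves B.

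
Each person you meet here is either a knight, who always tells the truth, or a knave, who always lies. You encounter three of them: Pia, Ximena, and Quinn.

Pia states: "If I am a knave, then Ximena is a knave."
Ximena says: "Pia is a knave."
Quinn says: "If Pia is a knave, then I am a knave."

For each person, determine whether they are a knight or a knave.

Consider Pia. Suppose Pia is a knave.
Then whichever role Quinn has, Quinn's statement has the wrong truth value — contradiction.
So Pia is a knight.
With that fixed, Ximena's statement is false, so Ximena is a knave.
With that fixed, Quinn's statement is true, so Quinn is a knight.

Pia: knight, Ximena: knave, Quinn: knight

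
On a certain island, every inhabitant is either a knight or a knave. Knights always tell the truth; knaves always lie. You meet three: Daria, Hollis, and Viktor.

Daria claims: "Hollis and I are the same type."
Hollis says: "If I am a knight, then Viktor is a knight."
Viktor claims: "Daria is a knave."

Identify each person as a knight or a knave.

Consider Daria. Suppose Daria is a knight.
Then no assignment of the remaining roles makes every statement match its speaker's type — contradiction.
So Daria is a knave.
With that fixed, Viktor's statement is true, so Viktor is a knight.
With that fixed, Hollis's statement is true, so Hollis is a knight.

Daria: knave, Hollis: knight, Viktor: knight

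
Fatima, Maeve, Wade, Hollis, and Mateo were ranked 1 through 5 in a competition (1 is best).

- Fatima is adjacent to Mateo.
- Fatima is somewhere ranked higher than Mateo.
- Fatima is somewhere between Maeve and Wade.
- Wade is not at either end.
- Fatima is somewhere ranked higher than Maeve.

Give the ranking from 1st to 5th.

From clues 1–2: Fatima is in {1,2,3,4}.
From clues 1–3: Fatima is in {2,3}.
From clues 1–5: Hollis → rank 1, Wade → rank 2, Fatima → rank 3, Mateo → rank 4, Maeve → rank 5.

Hollis, Wade, Fatima, Mateo, Maeve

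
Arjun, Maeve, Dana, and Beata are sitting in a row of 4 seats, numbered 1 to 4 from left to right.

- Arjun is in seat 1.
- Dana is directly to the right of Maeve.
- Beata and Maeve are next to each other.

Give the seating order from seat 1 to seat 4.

From clue 1: Arjun → seat 1.
From clues 1–2: Maeve is in {2,3}.
From clues 1–3: Beata → seat 2, Maeve → seat 3, Dana → seat 4.

Arjun, Beata, Maeve, Dana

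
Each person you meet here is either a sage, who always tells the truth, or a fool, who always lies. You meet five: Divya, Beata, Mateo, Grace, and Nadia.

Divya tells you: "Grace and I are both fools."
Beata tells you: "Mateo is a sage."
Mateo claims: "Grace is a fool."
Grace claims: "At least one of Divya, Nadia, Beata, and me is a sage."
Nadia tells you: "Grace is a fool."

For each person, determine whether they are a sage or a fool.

Consider Divya. Suppose Divya is a sage.
Then Divya's own statement would have to be true, but it can't be — contradiction.
So Divya is a fool.
Consider Beata. Suppose Beata is a sage.
Then no assignment of the remaining roles makes every statement match its speaker's type — contradiction.
So Beata is a fool.
Consider Mateo. Suppose Mateo is a sage.
Then Beata's statement comes out true, contradicting Beata being a fool.
So Mateo is a fool.
Consider Grace. Suppose Grace is a fool.
Then Divya's statement comes out true, contradicting Divya being a fool.
So Grace is a sage.
With that fixed, Nadia's statement is false, so Nadia is a fool.

Divya: fool, Beata: fool, Mateo: fool, Grace: sage, Nadia: fool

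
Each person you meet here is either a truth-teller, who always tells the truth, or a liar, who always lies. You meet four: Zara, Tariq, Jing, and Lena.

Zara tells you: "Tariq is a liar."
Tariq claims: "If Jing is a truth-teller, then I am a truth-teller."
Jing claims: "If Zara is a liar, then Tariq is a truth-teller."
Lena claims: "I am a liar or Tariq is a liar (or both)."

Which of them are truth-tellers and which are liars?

Consider Zara. Suppose Zara is a liar.
Then no assignment of the remaining roles makes every statement match its speaker's type — contradiction.
So Zara is a truth-teller.
With that fixed, Jing's statement is true, so Jing is a truth-teller.
Consider Tariq. Suppose Tariq is a truth-teller.
Then Zara's statement comes out false, contradicting Zara being a truth-teller.
So Tariq is a liar.
With that fixed, Lena's statement is true, so Lena is a truth-teller.

Zara: truth-teller, Tariq: liar, Jing: truth-teller, Lena: truth-teller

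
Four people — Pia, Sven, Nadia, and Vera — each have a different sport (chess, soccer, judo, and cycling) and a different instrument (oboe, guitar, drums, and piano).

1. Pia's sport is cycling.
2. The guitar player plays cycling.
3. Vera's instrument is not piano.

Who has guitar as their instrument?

Pia

With clues 1–2, Nadia, Sven, and Vera are impossible for the one with instrument guitar.
That leaves Pia.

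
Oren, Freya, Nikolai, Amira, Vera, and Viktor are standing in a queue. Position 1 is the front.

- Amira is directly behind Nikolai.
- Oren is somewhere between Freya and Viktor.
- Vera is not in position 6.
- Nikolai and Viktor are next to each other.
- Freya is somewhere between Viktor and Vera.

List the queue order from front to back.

From clue 1: Nikolai is in {1,2,3,4,5}.
From clues 1–2: Oren is in {2,3,4,5}.
From clues 1–4: Freya is in {1,2,6}.
From clues 1–5: Vera → position 1, Freya → position 2, Oren → position 3, Viktor → position 4, Nikolai → position 5, Amira → position 6.

Vera, Freya, Oren, Viktor, Nikolai, Amira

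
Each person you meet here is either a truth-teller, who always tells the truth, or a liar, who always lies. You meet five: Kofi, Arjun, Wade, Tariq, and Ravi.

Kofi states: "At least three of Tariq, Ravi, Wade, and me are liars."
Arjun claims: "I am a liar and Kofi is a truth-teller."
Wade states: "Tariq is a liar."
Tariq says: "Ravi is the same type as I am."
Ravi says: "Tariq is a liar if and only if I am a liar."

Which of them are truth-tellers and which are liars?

Kofi: liar, Arjun: liar, Wade: liar, Tariq: truth-teller, Ravi: truth-teller

Consider Kofi. Suppose Kofi is a truth-teller.
Then whichever role Arjun has, Arjun's statement has the wrong truth value — contradiction.
So Kofi is a liar.
With that fixed, Arjun's statement is false, so Arjun is a liar.
Consider Wade. Suppose Wade is a truth-teller.
Then no assignment of the remaining roles makes every statement match its speaker's type — contradiction.
So Wade is a liar.
Consider Tariq. Suppose Tariq is a liar.
Then Kofi's statement comes out true, contradicting Kofi being a liar.
So Tariq is a truth-teller.
Consider Ravi. Suppose Ravi is a liar.
Then Kofi's statement comes out true, contradicting Kofi being a liar.
So Ravi is a truth-teller.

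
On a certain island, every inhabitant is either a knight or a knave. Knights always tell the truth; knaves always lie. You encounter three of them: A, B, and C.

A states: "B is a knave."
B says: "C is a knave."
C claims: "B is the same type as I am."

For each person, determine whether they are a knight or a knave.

Consider A. Suppose A is a knight.
Then no assignment of the remaining roles makes every statement match its speaker's type — contradiction.
So A is a knave.
Consider B. Suppose B is a knave.
Then A's statement comes out true, contradicting A being a knave.
So B is a knight.
Consider C. Suppose C is a knight.
Then B's statement comes out false, contradicting B being a knight.
So C is a knave.

A: knave, B: knight, C: knave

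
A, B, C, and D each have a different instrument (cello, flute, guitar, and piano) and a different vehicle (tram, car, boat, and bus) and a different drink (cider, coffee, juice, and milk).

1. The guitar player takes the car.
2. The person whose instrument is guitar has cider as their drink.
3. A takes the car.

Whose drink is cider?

With clues 1–3, B, C, and D are impossible for the one with drink cider.
That leaves A.

A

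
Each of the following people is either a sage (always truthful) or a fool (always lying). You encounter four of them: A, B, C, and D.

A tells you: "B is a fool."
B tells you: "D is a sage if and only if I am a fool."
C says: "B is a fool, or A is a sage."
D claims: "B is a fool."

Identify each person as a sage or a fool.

A: fool, B: sage, C: fool, D: fool

Consider A. Suppose A is a sage.
Then no assignment of the remaining roles makes every statement match its speaker's type — contradiction.
So A is a fool.
Consider B. Suppose B is a fool.
Then A's statement comes out true, contradicting A being a fool.
So B is a sage.
With that fixed, C's statement is false, so C is a fool.
With that fixed, D's statement is false, so D is a fool.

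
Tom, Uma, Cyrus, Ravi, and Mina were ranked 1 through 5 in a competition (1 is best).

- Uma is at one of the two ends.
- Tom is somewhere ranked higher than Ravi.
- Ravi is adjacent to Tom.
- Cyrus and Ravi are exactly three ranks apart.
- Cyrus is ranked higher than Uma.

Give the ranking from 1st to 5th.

Cyrus, Mina, Tom, Ravi, Uma

From clue 1: Uma is in {1,5}.
From clues 1–4: Tom is in {3,4}.
From clues 1–5: Cyrus → rank 1, Mina → rank 2, Tom → rank 3, Ravi → rank 4, Uma → rank 5.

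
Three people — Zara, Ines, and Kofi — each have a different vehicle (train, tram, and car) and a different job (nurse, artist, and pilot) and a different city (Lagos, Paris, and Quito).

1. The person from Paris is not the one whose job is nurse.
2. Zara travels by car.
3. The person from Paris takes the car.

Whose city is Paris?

With clues 1–3, Ines and Kofi are impossible for the one with city Paris.
That leaves Zara.

Zara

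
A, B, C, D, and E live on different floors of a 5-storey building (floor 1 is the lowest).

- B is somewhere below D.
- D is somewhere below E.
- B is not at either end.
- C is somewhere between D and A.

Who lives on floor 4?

D

With clues 1–2, B is ruled out for floor 4.
With clues 1–4, A, C, and E are ruled out for floor 4.
So floor 4 is D.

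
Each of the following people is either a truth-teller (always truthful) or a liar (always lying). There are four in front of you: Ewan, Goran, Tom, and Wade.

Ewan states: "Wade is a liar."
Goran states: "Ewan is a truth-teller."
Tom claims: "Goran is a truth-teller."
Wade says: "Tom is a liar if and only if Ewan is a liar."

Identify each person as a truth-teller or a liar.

Consider Ewan. Suppose Ewan is a truth-teller.
Then no assignment of the remaining roles makes every statement match its speaker's type — contradiction.
So Ewan is a liar.
With that fixed, Goran's statement is false, so Goran is a liar.
With that fixed, Tom's statement is false, so Tom is a liar.
With that fixed, Wade's statement is true, so Wade is a truth-teller.

Ewan: liar, Goran: liar, Tom: liar, Wade: truth-teller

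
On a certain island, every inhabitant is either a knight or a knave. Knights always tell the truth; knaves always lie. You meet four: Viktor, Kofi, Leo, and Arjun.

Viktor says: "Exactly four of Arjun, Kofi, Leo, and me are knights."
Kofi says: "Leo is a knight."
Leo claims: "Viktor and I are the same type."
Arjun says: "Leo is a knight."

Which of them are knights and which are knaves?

Consider Viktor. Suppose Viktor is a knave.
Then whichever role Leo has, Leo's statement has the wrong truth value — contradiction.
So Viktor is a knight.
Consider Kofi. Suppose Kofi is a knave.
Then Viktor's statement comes out false, contradicting Viktor being a knight.
So Kofi is a knight.
Consider Leo. Suppose Leo is a knave.
Then Viktor's statement comes out false, contradicting Viktor being a knight.
So Leo is a knight.
With that fixed, Arjun's statement is true, so Arjun is a knight.

Viktor: knight, Kofi: knight, Leo: knight, Arjun: knight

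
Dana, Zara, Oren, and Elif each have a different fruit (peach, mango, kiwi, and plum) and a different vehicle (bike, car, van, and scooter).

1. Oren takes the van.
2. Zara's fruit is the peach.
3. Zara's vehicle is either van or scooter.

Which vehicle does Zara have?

Clue 1 rules out van for Zara's vehicle.
With clues 1–3, bike and car are impossible for Zara's vehicle.
That leaves scooter.

scooter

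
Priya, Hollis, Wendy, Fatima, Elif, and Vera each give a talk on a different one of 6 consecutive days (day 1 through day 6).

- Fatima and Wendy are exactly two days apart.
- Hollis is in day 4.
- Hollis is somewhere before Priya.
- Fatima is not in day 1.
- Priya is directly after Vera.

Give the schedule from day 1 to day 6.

From clues 1–2: Hollis → day 4.
From clues 1–3: Priya is in {5,6}.
From clues 1–5: Wendy → day 1, Elif → day 2, Fatima → day 3, Vera → day 5, Priya → day 6.

Wendy, Elif, Fatima, Hollis, Vera, Priya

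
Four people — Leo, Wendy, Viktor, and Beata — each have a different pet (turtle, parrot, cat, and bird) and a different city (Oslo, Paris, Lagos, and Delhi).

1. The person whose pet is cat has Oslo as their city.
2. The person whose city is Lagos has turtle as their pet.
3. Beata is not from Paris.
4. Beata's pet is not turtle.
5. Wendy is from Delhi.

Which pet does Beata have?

With clues 1–4, turtle is impossible for Beata's pet.
With clues 1–5, bird and parrot are impossible for Beata's pet.
That leaves cat.

cat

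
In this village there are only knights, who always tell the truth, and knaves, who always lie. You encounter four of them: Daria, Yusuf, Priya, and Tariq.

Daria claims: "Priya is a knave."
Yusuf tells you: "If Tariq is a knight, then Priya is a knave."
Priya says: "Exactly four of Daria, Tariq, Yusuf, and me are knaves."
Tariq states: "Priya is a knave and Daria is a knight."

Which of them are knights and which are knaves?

Consider Daria. Suppose Daria is a knave.
Then no assignment of the remaining roles makes every statement match its speaker's type — contradiction.
So Daria is a knight.
With that fixed, Priya's statement is false, so Priya is a knave.
With that fixed, Tariq's statement is true, so Tariq is a knight.
With that fixed, Yusuf's statement is true, so Yusuf is a knight.

Daria: knight, Yusuf: knight, Priya: knave, Tariq: knight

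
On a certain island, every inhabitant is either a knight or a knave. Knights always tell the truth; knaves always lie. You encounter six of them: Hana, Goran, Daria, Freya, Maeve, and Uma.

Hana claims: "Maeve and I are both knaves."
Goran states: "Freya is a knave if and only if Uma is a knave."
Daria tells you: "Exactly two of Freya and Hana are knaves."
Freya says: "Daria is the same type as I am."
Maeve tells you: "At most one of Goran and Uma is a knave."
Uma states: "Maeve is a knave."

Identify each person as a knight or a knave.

Hana: knave, Goran: knight, Daria: knight, Freya: knave, Maeve: knight, Uma: knave

Consider Hana. Suppose Hana is a knight.
Then Hana's own statement would have to be true, but it can't be — contradiction.
So Hana is a knave.
Consider Goran. Suppose Goran is a knave.
Then no assignment of the remaining roles makes every statement match its speaker's type — contradiction.
So Goran is a knight.
With that fixed, Maeve's statement is true, so Maeve is a knight.
With that fixed, Uma's statement is false, so Uma is a knave.
Consider Daria. Suppose Daria is a knave.
Then whichever role Freya has, Freya's statement has the wrong truth value — contradiction.
So Daria is a knight.
Consider Freya. Suppose Freya is a knight.
Then Goran's statement comes out false, contradicting Goran being a knight.
So Freya is a knave.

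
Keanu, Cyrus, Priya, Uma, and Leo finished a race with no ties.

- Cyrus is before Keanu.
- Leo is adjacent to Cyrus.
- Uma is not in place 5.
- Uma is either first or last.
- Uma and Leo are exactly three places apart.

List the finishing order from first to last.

Uma, Priya, Cyrus, Leo, Keanu

From clue 1: Keanu is in {2,3,4,5}.
From clues 1–2: Keanu is in {3,4,5}.
From clues 1–4: Uma → place 1.
From clues 1–5: Priya → place 2, Cyrus → place 3, Leo → place 4, Keanu → place 5.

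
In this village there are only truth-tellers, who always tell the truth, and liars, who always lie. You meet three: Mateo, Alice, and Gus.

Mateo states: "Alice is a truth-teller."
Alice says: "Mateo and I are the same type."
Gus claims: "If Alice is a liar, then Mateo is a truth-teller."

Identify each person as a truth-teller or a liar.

Mateo: truth-teller, Alice: truth-teller, Gus: truth-teller

Consider Mateo. Suppose Mateo is a liar.
Then whichever role Alice has, Alice's statement has the wrong truth value — contradiction.
So Mateo is a truth-teller.
With that fixed, Gus's statement is true, so Gus is a truth-teller.
Consider Alice. Suppose Alice is a liar.
Then Mateo's statement comes out false, contradicting Mateo being a truth-teller.
So Alice is a truth-teller.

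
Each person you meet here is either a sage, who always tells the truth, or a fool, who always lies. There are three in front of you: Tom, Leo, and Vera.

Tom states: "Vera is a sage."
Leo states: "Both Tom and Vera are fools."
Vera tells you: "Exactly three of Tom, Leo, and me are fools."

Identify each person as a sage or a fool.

Consider Tom. Suppose Tom is a sage.
Then no assignment of the remaining roles makes every statement match its speaker's type — contradiction.
So Tom is a fool.
Consider Leo. Suppose Leo is a fool.
Then whichever role Vera has, Vera's statement has the wrong truth value — contradiction.
So Leo is a sage.
With that fixed, Vera's statement is false, so Vera is a fool.

Tom: fool, Leo: sage, Vera: fool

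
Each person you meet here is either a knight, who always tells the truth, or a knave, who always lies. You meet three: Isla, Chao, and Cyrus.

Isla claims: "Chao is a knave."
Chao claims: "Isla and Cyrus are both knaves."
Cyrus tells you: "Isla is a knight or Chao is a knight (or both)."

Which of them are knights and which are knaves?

Consider Isla. Suppose Isla is a knave.
Then no assignment of the remaining roles makes every statement match its speaker's type — contradiction.
So Isla is a knight.
With that fixed, Chao's statement is false, so Chao is a knave.
With that fixed, Cyrus's statement is true, so Cyrus is a knight.

Isla: knight, Chao: knave, Cyrus: knight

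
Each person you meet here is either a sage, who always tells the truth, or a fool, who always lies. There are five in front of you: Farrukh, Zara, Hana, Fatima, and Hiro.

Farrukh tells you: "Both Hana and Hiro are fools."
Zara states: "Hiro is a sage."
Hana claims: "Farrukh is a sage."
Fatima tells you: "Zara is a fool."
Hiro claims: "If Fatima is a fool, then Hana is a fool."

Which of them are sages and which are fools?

Farrukh: fool, Zara: sage, Hana: fool, Fatima: fool, Hiro: sage

Consider Farrukh. Suppose Farrukh is a sage.
Then no assignment of the remaining roles makes every statement match its speaker's type — contradiction.
So Farrukh is a fool.
With that fixed, Hana's statement is false, so Hana is a fool.
With that fixed, Hiro's statement is true, so Hiro is a sage.
With that fixed, Zara's statement is true, so Zara is a sage.
With that fixed, Fatima's statement is false, so Fatima is a fool.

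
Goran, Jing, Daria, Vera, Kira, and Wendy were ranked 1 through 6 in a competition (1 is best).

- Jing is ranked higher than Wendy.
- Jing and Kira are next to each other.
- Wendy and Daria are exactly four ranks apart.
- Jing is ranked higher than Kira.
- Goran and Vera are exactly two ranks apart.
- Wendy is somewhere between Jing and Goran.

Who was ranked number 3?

Kira

With clues 1–3, Daria and Wendy are ruled out for rank 3.
With clues 1–5, Jing is ruled out for rank 3.
With clues 1–6, Goran and Vera are ruled out for rank 3.
So rank 3 is Kira.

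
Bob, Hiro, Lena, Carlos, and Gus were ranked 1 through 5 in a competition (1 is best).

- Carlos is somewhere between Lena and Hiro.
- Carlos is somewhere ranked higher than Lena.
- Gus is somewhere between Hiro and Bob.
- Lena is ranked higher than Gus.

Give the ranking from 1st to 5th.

From clue 1: Carlos is in {2,3,4}.
From clues 1–2: Hiro is in {1,2,3}.
From clues 1–3: Hiro is in {1,3}.
From clues 1–4: Hiro → rank 1, Carlos → rank 2, Lena → rank 3, Gus → rank 4, Bob → rank 5.

Hiro, Carlos, Lena, Gus, Bob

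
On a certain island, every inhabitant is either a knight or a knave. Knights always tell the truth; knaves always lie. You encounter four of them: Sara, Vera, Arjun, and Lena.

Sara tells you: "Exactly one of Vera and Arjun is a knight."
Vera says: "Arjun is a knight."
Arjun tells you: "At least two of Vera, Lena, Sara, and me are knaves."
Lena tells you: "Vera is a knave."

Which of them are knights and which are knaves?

Sara: knave, Vera: knight, Arjun: knight, Lena: knave

Consider Sara. Suppose Sara is a knight.
Then no assignment of the remaining roles makes every statement match its speaker's type — contradiction.
So Sara is a knave.
Consider Vera. Suppose Vera is a knave.
Then no assignment of the remaining roles makes every statement match its speaker's type — contradiction.
So Vera is a knight.
With that fixed, Lena's statement is false, so Lena is a knave.
With that fixed, Arjun's statement is true, so Arjun is a knight.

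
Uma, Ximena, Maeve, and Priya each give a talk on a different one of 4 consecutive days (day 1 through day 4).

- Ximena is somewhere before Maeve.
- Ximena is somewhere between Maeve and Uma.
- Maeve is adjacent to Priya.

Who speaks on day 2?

Ximena

With clues 1–2, Maeve is ruled out for day 2.
With clues 1–3, Priya and Uma are ruled out for day 2.
So day 2 is Ximena.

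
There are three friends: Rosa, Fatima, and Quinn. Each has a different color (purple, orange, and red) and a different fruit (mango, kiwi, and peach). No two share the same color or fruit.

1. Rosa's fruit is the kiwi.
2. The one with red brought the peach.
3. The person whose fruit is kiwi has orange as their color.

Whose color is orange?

With clues 1–3, Fatima and Quinn are impossible for the one with color orange.
That leaves Rosa.

Rosa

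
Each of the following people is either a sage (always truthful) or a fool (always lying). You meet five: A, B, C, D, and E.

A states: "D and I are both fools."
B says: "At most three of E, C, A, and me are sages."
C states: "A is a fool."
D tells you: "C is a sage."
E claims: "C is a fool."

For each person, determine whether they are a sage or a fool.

A: fool, B: sage, C: sage, D: sage, E: fool

Consider A. Suppose A is a sage.
Then A's own statement would have to be true, but it can't be — contradiction.
So A is a fool.
With that fixed, B's statement is true, so B is a sage.
With that fixed, C's statement is true, so C is a sage.
With that fixed, D's statement is true, so D is a sage.
With that fixed, E's statement is false, so E is a fool.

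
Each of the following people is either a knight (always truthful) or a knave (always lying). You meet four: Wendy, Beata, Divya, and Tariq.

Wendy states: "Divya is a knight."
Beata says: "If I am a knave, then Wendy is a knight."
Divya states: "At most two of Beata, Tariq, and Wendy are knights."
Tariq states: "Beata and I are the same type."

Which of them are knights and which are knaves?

Wendy: knight, Beata: knight, Divya: knight, Tariq: knave

Consider Wendy. Suppose Wendy is a knave.
Then no assignment of the remaining roles makes every statement match its speaker's type — contradiction.
So Wendy is a knight.
With that fixed, Beata's statement is true, so Beata is a knight.
Consider Divya. Suppose Divya is a knave.
Then Wendy's statement comes out false, contradicting Wendy being a knight.
So Divya is a knight.
Consider Tariq. Suppose Tariq is a knight.
Then Divya's statement comes out false, contradicting Divya being a knight.
So Tariq is a knave.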